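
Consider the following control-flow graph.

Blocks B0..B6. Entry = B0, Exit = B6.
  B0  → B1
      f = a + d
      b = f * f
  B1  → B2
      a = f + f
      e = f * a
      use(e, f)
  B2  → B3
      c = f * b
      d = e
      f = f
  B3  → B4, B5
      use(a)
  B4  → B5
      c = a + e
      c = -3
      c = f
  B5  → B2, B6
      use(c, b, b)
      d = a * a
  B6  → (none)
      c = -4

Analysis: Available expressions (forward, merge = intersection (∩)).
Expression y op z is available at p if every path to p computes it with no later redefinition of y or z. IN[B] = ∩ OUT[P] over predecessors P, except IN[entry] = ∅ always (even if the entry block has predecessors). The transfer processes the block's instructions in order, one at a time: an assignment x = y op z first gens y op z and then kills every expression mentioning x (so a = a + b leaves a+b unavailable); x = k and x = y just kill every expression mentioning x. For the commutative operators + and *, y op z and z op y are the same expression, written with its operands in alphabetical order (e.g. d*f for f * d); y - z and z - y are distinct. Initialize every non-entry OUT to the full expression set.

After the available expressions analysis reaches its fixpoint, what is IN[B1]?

Fixpoint table:
  B0:   IN={}   OUT={a+d, f*f}
  B1:   IN={a+d, f*f}   OUT={a*f, f*f, f+f}
  B2:   IN={}   OUT={}
  B3:   IN={}   OUT={}
  B4:   IN={}   OUT={a+e}
  B5:   IN={}   OUT={a*a}
  B6:   IN={a*a}   OUT={a*a}

Merge at B1: IN[B1] = OUT[B0] = {a+d, f*f}

Answer: {a+d, f*f}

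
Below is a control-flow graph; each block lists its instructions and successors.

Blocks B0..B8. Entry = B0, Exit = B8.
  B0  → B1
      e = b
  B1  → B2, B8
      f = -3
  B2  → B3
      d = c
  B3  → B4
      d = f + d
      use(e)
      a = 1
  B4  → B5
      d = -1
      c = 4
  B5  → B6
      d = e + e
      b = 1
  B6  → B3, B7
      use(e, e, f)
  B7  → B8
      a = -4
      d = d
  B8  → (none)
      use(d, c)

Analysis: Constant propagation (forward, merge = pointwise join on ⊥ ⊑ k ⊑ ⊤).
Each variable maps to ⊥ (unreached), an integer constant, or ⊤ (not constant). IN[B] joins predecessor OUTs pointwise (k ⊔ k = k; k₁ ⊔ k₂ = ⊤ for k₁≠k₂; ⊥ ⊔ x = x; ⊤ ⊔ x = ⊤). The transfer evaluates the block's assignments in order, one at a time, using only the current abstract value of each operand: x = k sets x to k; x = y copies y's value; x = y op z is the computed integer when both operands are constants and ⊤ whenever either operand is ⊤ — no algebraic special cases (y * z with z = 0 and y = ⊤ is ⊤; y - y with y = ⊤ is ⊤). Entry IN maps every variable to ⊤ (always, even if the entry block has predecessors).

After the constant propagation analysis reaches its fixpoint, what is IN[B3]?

Answer: {a: ⊤, b: ⊤, c: ⊤, d: ⊤, e: ⊤, f: -3}

Working:
Converged values:
  B0: | IN=(all ⊤) | OUT=(all ⊤)
  B1: | IN=(all ⊤) | OUT={f:-3; rest ⊤}
  B2: | IN={f:-3; rest ⊤} | OUT={f:-3; rest ⊤}
  B3: | IN={f:-3; rest ⊤} | OUT={a:1, f:-3; rest ⊤}
  B4: | IN={a:1, f:-3; rest ⊤} | OUT={a:1, c:4, d:-1, f:-3; rest ⊤}
  B5: | IN={a:1, c:4, d:-1, f:-3; rest ⊤} | OUT={a:1, b:1, c:4, f:-3; rest ⊤}
  B6: | IN={a:1, b:1, c:4, f:-3; rest ⊤} | OUT={a:1, b:1, c:4, f:-3; rest ⊤}
  B7: | IN={a:1, b:1, c:4, f:-3; rest ⊤} | OUT={a:-4, b:1, c:4, f:-3; rest ⊤}
  B8: | IN={f:-3; rest ⊤} | OUT={f:-3; rest ⊤}

Merge at B3: IN[B3] = OUT[B2] ⊔ OUT[B6] = {a: ⊤, b: ⊤, c: ⊤, d: ⊤, e: ⊤, f: -3}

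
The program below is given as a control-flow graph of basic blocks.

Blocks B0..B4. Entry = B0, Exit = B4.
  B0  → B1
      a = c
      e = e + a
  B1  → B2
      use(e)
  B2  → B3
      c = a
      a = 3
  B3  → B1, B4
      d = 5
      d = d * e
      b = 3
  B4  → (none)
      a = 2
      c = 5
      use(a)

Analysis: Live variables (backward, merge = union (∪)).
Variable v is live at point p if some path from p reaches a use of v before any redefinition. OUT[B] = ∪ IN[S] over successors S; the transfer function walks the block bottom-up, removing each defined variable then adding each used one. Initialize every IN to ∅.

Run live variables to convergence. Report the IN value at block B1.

Fixpoint table:
  B0:  IN={c, e}  OUT={a, e}
  B1:  IN={a, e}  OUT={a, e}
  B2:  IN={a, e}  OUT={a, e}
  B3:  IN={a, e}  OUT={a, e}
  B4:  IN={}  OUT={}

Merge at B1: OUT[B1] = IN[B2] = {a, e}
Applying B1's transfer function to that OUT value gives IN[B1] (row B1 above).

Answer: {a, e}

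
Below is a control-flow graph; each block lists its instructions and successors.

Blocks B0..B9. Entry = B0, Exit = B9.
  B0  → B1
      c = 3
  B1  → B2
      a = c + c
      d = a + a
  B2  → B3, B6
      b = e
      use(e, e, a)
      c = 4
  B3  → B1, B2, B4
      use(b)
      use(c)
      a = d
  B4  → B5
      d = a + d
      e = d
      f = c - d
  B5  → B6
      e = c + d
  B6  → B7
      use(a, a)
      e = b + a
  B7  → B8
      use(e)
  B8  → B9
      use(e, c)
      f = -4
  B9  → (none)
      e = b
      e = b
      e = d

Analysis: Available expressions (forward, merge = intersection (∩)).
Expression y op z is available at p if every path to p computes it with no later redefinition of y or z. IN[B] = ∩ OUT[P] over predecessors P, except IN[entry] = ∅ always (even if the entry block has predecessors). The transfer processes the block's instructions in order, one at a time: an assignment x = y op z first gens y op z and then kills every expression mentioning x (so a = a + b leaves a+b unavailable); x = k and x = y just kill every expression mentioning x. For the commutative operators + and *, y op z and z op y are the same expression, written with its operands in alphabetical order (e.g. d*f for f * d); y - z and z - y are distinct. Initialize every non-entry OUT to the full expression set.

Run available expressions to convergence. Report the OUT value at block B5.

Answer: {c+d, c-d}

Working:
Fixpoint table:
  B0:  IN={}  OUT={}
  B1:  IN={}  OUT={a+a, c+c}
  B2:  IN={}  OUT={}
  B3:  IN={}  OUT={}
  B4:  IN={}  OUT={c-d}
  B5:  IN={c-d}  OUT={c+d, c-d}
  B6:  IN={}  OUT={a+b}
  B7:  IN={a+b}  OUT={a+b}
  B8:  IN={a+b}  OUT={a+b}
  B9:  IN={a+b}  OUT={a+b}

Merge at B5: IN[B5] = OUT[B4] = {c-d}
Applying B5's transfer function to that IN value gives OUT[B5] (row B5 above).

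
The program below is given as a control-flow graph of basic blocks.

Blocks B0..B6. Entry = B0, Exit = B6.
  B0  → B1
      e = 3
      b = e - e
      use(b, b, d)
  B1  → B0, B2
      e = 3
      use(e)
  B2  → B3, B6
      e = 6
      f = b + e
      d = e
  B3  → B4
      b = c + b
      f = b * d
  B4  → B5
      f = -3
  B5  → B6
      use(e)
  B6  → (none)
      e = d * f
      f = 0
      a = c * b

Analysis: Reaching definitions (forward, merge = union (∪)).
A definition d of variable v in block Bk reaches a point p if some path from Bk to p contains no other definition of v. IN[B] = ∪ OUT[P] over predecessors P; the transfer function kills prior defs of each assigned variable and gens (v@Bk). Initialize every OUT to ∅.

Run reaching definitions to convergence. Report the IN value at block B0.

Fixpoint table:
  B0:  IN={b@B0, e@B1}  OUT={b@B0, e@B0}
  B1:  IN={b@B0, e@B0}  OUT={b@B0, e@B1}
  B2:  IN={b@B0, e@B1}  OUT={b@B0, d@B2, e@B2, f@B2}
  B3:  IN={b@B0, d@B2, e@B2, f@B2}  OUT={b@B3, d@B2, e@B2, f@B3}
  B4:  IN={b@B3, d@B2, e@B2, f@B3}  OUT={b@B3, d@B2, e@B2, f@B4}
  B5:  IN={b@B3, d@B2, e@B2, f@B4}  OUT={b@B3, d@B2, e@B2, f@B4}
  B6:  IN={b@B0, b@B3, d@B2, e@B2, f@B2, f@B4}  OUT={a@B6, b@B0, b@B3, d@B2, e@B6, f@B6}

Merge at B0 (entry node, so the boundary value {} is joined with the incoming edge(s)): IN[B0] = {} ⊔ OUT[B1] = {b@B0, e@B1}

Answer: {b@B0, e@B1}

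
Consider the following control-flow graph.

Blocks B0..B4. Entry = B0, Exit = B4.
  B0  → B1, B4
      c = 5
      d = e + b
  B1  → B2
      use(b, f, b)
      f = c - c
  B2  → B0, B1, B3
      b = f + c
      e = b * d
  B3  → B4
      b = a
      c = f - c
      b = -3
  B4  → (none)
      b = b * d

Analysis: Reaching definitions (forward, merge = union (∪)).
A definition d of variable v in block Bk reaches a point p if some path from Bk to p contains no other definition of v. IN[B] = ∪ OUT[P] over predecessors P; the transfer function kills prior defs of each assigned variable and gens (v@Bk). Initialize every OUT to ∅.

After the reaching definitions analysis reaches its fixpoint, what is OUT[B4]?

Answer: {b@B4, c@B0, c@B3, d@B0, e@B2, f@B1}

Working:
Converged values:
  B0:  IN={b@B2, c@B0, d@B0, e@B2, f@B1}  OUT={b@B2, c@B0, d@B0, e@B2, f@B1}
  B1:  IN={b@B2, c@B0, d@B0, e@B2, f@B1}  OUT={b@B2, c@B0, d@B0, e@B2, f@B1}
  B2:  IN={b@B2, c@B0, d@B0, e@B2, f@B1}  OUT={b@B2, c@B0, d@B0, e@B2, f@B1}
  B3:  IN={b@B2, c@B0, d@B0, e@B2, f@B1}  OUT={b@B3, c@B3, d@B0, e@B2, f@B1}
  B4:  IN={b@B2, b@B3, c@B0, c@B3, d@B0, e@B2, f@B1}  OUT={b@B4, c@B0, c@B3, d@B0, e@B2, f@B1}

Merge at B4: IN[B4] = OUT[B0] ⊔ OUT[B3] = {b@B2, b@B3, c@B0, c@B3, d@B0, e@B2, f@B1}
Applying B4's transfer function to that IN value gives OUT[B4] (row B4 above).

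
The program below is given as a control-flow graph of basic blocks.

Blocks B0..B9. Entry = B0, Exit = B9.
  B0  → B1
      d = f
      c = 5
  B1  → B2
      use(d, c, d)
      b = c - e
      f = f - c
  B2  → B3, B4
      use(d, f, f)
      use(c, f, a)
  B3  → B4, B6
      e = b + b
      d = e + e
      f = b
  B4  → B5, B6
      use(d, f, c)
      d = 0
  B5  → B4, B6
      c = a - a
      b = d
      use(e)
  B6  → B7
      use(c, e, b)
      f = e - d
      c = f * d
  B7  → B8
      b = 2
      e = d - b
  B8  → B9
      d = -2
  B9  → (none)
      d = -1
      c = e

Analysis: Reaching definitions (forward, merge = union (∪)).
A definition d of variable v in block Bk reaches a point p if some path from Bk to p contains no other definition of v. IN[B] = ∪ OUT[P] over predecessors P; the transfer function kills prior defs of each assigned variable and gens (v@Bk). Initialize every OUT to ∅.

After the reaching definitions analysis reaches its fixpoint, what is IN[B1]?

Answer: {c@B0, d@B0}

Working:
Per-block solution:
  B0:  IN={}  OUT={c@B0, d@B0}
  B1:  IN={c@B0, d@B0}  OUT={b@B1, c@B0, d@B0, f@B1}
  B2:  IN={b@B1, c@B0, d@B0, f@B1}  OUT={b@B1, c@B0, d@B0, f@B1}
  B3:  IN={b@B1, c@B0, d@B0, f@B1}  OUT={b@B1, c@B0, d@B3, e@B3, f@B3}
  B4:  IN={b@B1, b@B5, c@B0, c@B5, d@B0, d@B3, d@B4, e@B3, f@B1, f@B3}  OUT={b@B1, b@B5, c@B0, c@B5, d@B4, e@B3, f@B1, f@B3}
  B5:  IN={b@B1, b@B5, c@B0, c@B5, d@B4, e@B3, f@B1, f@B3}  OUT={b@B5, c@B5, d@B4, e@B3, f@B1, f@B3}
  B6:  IN={b@B1, b@B5, c@B0, c@B5, d@B3, d@B4, e@B3, f@B1, f@B3}  OUT={b@B1, b@B5, c@B6, d@B3, d@B4, e@B3, f@B6}
  B7:  IN={b@B1, b@B5, c@B6, d@B3, d@B4, e@B3, f@B6}  OUT={b@B7, c@B6, d@B3, d@B4, e@B7, f@B6}
  B8:  IN={b@B7, c@B6, d@B3, d@B4, e@B7, f@B6}  OUT={b@B7, c@B6, d@B8, e@B7, f@B6}
  B9:  IN={b@B7, c@B6, d@B8, e@B7, f@B6}  OUT={b@B7, c@B9, d@B9, e@B7, f@B6}

Merge at B1: IN[B1] = OUT[B0] = {c@B0, d@B0}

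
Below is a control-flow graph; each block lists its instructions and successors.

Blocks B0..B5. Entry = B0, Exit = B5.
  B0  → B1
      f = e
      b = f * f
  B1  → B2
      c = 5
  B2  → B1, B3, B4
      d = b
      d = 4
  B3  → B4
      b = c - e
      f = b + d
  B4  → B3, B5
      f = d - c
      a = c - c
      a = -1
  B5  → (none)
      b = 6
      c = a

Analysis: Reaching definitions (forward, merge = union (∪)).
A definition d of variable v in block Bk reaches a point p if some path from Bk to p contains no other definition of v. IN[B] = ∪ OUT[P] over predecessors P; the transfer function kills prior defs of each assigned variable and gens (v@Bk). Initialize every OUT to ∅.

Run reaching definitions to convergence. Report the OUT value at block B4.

Per-block solution:
  B0: | IN={} | OUT={b@B0, f@B0}
  B1: | IN={b@B0, c@B1, d@B2, f@B0} | OUT={b@B0, c@B1, d@B2, f@B0}
  B2: | IN={b@B0, c@B1, d@B2, f@B0} | OUT={b@B0, c@B1, d@B2, f@B0}
  B3: | IN={a@B4, b@B0, b@B3, c@B1, d@B2, f@B0, f@B4} | OUT={a@B4, b@B3, c@B1, d@B2, f@B3}
  B4: | IN={a@B4, b@B0, b@B3, c@B1, d@B2, f@B0, f@B3} | OUT={a@B4, b@B0, b@B3, c@B1, d@B2, f@B4}
  B5: | IN={a@B4, b@B0, b@B3, c@B1, d@B2, f@B4} | OUT={a@B4, b@B5, c@B5, d@B2, f@B4}

Merge at B4: IN[B4] = OUT[B2] ⊔ OUT[B3] = {a@B4, b@B0, b@B3, c@B1, d@B2, f@B0, f@B3}
Applying B4's transfer function to that IN value gives OUT[B4] (row B4 above).

Answer: {a@B4, b@B0, b@B3, c@B1, d@B2, f@B4}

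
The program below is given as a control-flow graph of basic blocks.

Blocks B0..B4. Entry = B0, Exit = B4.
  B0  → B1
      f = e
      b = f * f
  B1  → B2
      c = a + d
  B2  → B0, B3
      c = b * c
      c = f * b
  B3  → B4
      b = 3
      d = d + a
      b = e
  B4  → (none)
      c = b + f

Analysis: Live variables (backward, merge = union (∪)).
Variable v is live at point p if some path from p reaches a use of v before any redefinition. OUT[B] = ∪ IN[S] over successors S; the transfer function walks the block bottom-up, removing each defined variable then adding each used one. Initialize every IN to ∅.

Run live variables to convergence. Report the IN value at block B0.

Answer: {a, d, e}

Working:
Fixpoint table:
  B0:   IN={a, d, e}   OUT={a, b, d, e, f}
  B1:   IN={a, b, d, e, f}   OUT={a, b, c, d, e, f}
  B2:   IN={a, b, c, d, e, f}   OUT={a, d, e, f}
  B3:   IN={a, d, e, f}   OUT={b, f}
  B4:   IN={b, f}   OUT={}

Merge at B0: OUT[B0] = IN[B1] = {a, b, d, e, f}
Applying B0's transfer function to that OUT value gives IN[B0] (row B0 above).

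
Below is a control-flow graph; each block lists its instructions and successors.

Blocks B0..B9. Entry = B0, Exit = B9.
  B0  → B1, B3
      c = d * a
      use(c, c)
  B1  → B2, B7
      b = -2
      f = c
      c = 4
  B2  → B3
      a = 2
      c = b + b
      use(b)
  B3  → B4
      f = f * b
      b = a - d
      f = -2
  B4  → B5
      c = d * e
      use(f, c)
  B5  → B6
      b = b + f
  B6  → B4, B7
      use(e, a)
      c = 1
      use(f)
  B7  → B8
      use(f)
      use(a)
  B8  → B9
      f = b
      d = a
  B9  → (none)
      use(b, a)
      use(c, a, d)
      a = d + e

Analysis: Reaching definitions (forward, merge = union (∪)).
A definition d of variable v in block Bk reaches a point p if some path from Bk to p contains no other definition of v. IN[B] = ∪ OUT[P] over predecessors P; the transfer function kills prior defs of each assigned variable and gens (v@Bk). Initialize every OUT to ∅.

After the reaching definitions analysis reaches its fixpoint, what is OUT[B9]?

Answer: {a@B9, b@B1, b@B5, c@B1, c@B6, d@B8, f@B8}

Working:
Converged values:
  B0:   IN={}   OUT={c@B0}
  B1:   IN={c@B0}   OUT={b@B1, c@B1, f@B1}
  B2:   IN={b@B1, c@B1, f@B1}   OUT={a@B2, b@B1, c@B2, f@B1}
  B3:   IN={a@B2, b@B1, c@B0, c@B2, f@B1}   OUT={a@B2, b@B3, c@B0, c@B2, f@B3}
  B4:   IN={a@B2, b@B3, b@B5, c@B0, c@B2, c@B6, f@B3}   OUT={a@B2, b@B3, b@B5, c@B4, f@B3}
  B5:   IN={a@B2, b@B3, b@B5, c@B4, f@B3}   OUT={a@B2, b@B5, c@B4, f@B3}
  B6:   IN={a@B2, b@B5, c@B4, f@B3}   OUT={a@B2, b@B5, c@B6, f@B3}
  B7:   IN={a@B2, b@B1, b@B5, c@B1, c@B6, f@B1, f@B3}   OUT={a@B2, b@B1, b@B5, c@B1, c@B6, f@B1, f@B3}
  B8:   IN={a@B2, b@B1, b@B5, c@B1, c@B6, f@B1, f@B3}   OUT={a@B2, b@B1, b@B5, c@B1, c@B6, d@B8, f@B8}
  B9:   IN={a@B2, b@B1, b@B5, c@B1, c@B6, d@B8, f@B8}   OUT={a@B9, b@B1, b@B5, c@B1, c@B6, d@B8, f@B8}

Merge at B9: IN[B9] = OUT[B8] = {a@B2, b@B1, b@B5, c@B1, c@B6, d@B8, f@B8}
Applying B9's transfer function to that IN value gives OUT[B9] (row B9 above).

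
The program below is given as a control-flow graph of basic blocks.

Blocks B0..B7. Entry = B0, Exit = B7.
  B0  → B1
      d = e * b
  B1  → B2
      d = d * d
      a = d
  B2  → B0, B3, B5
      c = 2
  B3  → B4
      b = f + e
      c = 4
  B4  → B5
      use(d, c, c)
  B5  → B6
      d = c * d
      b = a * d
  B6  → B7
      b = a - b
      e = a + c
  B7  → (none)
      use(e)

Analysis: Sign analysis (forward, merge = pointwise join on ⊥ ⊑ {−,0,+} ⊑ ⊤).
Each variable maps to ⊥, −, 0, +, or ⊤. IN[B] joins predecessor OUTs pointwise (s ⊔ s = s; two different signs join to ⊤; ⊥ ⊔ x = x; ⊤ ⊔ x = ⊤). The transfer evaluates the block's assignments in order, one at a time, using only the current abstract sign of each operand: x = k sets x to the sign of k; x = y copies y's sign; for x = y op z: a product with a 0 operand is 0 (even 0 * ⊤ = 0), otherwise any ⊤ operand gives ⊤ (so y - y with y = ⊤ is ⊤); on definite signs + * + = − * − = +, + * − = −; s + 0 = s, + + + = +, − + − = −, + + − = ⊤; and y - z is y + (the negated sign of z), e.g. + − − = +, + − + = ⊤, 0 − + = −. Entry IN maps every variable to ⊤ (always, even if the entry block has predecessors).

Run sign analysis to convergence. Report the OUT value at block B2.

Fixpoint table:
  B0: | IN=(all ⊤) | OUT=(all ⊤)
  B1: | IN=(all ⊤) | OUT=(all ⊤)
  B2: | IN=(all ⊤) | OUT={c:+; rest ⊤}
  B3: | IN={c:+; rest ⊤} | OUT={c:+; rest ⊤}
  B4: | IN={c:+; rest ⊤} | OUT={c:+; rest ⊤}
  B5: | IN={c:+; rest ⊤} | OUT={c:+; rest ⊤}
  B6: | IN={c:+; rest ⊤} | OUT={c:+; rest ⊤}
  B7: | IN={c:+; rest ⊤} | OUT={c:+; rest ⊤}

Merge at B2: IN[B2] = OUT[B1] = {a: ⊤, b: ⊤, c: ⊤, d: ⊤, e: ⊤, f: ⊤}
Applying B2's transfer function to that IN value gives OUT[B2] (row B2 above).

Answer: {a: ⊤, b: ⊤, c: +, d: ⊤, e: ⊤, f: ⊤}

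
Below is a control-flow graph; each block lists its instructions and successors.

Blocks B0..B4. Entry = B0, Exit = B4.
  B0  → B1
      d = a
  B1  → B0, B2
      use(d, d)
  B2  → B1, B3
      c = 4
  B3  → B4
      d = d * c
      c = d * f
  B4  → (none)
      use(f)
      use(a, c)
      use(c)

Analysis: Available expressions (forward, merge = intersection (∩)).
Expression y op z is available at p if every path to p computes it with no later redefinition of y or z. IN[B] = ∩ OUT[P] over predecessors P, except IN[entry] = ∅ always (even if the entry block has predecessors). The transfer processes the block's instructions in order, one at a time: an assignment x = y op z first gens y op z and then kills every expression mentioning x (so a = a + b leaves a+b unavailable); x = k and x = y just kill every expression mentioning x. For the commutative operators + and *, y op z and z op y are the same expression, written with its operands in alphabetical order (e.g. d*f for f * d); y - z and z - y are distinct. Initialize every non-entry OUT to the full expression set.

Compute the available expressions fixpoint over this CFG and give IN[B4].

Converged values:
  B0: | IN={} | OUT={}
  B1: | IN={} | OUT={}
  B2: | IN={} | OUT={}
  B3: | IN={} | OUT={d*f}
  B4: | IN={d*f} | OUT={d*f}

Merge at B4: IN[B4] = OUT[B3] = {d*f}

Answer: {d*f}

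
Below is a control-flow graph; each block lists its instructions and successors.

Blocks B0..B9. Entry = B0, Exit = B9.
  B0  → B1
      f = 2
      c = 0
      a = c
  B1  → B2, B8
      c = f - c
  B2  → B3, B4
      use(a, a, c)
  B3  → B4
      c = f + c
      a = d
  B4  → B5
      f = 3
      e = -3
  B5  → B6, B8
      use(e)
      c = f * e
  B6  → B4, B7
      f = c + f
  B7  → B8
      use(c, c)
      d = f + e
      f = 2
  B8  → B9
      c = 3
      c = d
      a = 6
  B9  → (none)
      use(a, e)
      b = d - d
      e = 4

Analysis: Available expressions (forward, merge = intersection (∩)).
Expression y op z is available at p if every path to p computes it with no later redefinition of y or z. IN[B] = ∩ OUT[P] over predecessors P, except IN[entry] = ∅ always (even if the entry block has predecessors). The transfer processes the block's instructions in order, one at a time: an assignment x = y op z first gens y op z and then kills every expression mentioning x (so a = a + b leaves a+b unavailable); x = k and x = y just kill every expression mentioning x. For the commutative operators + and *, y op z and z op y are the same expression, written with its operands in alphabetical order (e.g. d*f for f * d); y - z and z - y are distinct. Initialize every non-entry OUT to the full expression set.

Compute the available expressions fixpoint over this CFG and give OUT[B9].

Answer: {d-d}

Trace:
Converged values:
  B0:  IN={}  OUT={}
  B1:  IN={}  OUT={}
  B2:  IN={}  OUT={}
  B3:  IN={}  OUT={}
  B4:  IN={}  OUT={}
  B5:  IN={}  OUT={e*f}
  B6:  IN={e*f}  OUT={}
  B7:  IN={}  OUT={}
  B8:  IN={}  OUT={}
  B9:  IN={}  OUT={d-d}

Merge at B9: IN[B9] = OUT[B8] = {}
Applying B9's transfer function to that IN value gives OUT[B9] (row B9 above).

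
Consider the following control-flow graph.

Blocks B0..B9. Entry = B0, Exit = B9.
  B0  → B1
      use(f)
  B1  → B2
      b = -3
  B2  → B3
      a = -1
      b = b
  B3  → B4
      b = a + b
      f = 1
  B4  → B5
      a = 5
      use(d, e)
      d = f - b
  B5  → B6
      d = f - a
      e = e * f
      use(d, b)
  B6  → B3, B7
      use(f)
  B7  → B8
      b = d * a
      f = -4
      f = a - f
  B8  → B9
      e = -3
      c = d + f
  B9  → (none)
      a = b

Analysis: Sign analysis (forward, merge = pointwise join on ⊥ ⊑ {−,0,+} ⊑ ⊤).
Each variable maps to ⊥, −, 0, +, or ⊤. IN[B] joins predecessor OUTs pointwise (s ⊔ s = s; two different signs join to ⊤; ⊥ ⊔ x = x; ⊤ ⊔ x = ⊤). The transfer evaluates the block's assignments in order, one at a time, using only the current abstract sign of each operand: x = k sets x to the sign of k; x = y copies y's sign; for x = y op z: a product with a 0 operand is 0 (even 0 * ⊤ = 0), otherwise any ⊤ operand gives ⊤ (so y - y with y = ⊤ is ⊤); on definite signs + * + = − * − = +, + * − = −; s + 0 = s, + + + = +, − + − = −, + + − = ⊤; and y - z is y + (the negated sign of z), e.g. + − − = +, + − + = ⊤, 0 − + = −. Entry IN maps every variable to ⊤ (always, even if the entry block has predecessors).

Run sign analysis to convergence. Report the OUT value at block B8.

Per-block solution:
  B0:  IN=(all ⊤)  OUT=(all ⊤)
  B1:  IN=(all ⊤)  OUT={b:-; rest ⊤}
  B2:  IN={b:-; rest ⊤}  OUT={a:-, b:-; rest ⊤}
  B3:  IN=(all ⊤)  OUT={f:+; rest ⊤}
  B4:  IN={f:+; rest ⊤}  OUT={a:+, f:+; rest ⊤}
  B5:  IN={a:+, f:+; rest ⊤}  OUT={a:+, f:+; rest ⊤}
  B6:  IN={a:+, f:+; rest ⊤}  OUT={a:+, f:+; rest ⊤}
  B7:  IN={a:+, f:+; rest ⊤}  OUT={a:+, f:+; rest ⊤}
  B8:  IN={a:+, f:+; rest ⊤}  OUT={a:+, e:-, f:+; rest ⊤}
  B9:  IN={a:+, e:-, f:+; rest ⊤}  OUT={e:-, f:+; rest ⊤}

Merge at B8: IN[B8] = OUT[B7] = {a: +, b: ⊤, c: ⊤, d: ⊤, e: ⊤, f: +}
Applying B8's transfer function to that IN value gives OUT[B8] (row B8 above).

Answer: {a: +, b: ⊤, c: ⊤, d: ⊤, e: -, f: +}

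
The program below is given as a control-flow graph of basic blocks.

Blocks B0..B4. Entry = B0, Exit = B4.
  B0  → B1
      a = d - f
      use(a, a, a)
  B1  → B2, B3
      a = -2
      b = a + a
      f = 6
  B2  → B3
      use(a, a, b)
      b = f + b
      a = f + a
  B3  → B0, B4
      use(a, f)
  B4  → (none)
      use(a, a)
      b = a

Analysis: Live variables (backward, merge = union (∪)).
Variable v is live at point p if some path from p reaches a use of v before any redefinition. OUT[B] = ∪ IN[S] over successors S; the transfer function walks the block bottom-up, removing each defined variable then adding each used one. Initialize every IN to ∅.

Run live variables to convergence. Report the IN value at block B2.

Fixpoint table:
  B0:  IN={d, f}  OUT={d}
  B1:  IN={d}  OUT={a, b, d, f}
  B2:  IN={a, b, d, f}  OUT={a, d, f}
  B3:  IN={a, d, f}  OUT={a, d, f}
  B4:  IN={a}  OUT={}

Merge at B2: OUT[B2] = IN[B3] = {a, d, f}
Applying B2's transfer function to that OUT value gives IN[B2] (row B2 above).

Answer: {a, b, d, f}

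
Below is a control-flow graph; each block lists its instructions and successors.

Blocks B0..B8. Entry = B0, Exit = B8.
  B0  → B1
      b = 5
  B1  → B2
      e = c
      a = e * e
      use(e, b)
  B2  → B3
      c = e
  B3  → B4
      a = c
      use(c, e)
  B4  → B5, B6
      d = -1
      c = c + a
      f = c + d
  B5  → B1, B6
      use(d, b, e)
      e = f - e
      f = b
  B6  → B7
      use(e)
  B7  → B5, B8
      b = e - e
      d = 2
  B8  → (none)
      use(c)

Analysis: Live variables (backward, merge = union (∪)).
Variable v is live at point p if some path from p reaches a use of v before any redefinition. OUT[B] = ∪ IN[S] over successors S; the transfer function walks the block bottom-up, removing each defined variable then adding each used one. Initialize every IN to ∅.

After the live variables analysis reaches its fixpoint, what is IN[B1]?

Converged values:
  B0:  IN={c}  OUT={b, c}
  B1:  IN={b, c}  OUT={b, e}
  B2:  IN={b, e}  OUT={b, c, e}
  B3:  IN={b, c, e}  OUT={a, b, c, e}
  B4:  IN={a, b, c, e}  OUT={b, c, d, e, f}
  B5:  IN={b, c, d, e, f}  OUT={b, c, e, f}
  B6:  IN={c, e, f}  OUT={c, e, f}
  B7:  IN={c, e, f}  OUT={b, c, d, e, f}
  B8:  IN={c}  OUT={}

Merge at B1: OUT[B1] = IN[B2] = {b, e}
Applying B1's transfer function to that OUT value gives IN[B1] (row B1 above).

Answer: {b, c}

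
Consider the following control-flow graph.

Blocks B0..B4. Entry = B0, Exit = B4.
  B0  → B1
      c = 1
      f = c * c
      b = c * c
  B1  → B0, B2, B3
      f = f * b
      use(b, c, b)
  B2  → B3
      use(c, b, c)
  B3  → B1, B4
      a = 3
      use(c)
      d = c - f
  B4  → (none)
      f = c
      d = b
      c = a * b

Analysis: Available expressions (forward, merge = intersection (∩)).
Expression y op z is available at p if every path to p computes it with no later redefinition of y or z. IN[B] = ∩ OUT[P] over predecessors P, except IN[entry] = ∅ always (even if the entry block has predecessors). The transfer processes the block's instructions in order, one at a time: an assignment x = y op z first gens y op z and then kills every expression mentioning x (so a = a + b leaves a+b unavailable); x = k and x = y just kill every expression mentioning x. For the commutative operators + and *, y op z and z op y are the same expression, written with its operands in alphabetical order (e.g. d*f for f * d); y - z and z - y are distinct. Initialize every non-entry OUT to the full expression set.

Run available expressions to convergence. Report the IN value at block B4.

Answer: {c*c, c-f}

Derivation:
Fixpoint table:
  B0:   IN={}   OUT={c*c}
  B1:   IN={c*c}   OUT={c*c}
  B2:   IN={c*c}   OUT={c*c}
  B3:   IN={c*c}   OUT={c*c, c-f}
  B4:   IN={c*c, c-f}   OUT={a*b}

Merge at B4: IN[B4] = OUT[B3] = {c*c, c-f}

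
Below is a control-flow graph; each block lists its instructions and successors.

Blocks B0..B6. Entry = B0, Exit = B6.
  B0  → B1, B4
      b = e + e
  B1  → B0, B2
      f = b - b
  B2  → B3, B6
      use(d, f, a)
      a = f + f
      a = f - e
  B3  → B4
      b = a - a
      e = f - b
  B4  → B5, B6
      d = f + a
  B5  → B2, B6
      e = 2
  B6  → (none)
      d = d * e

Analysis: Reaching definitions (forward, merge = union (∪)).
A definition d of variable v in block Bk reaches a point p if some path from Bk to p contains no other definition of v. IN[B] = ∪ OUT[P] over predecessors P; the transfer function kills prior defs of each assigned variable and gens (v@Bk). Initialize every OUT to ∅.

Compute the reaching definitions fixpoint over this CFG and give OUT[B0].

Per-block solution:
  B0:   IN={b@B0, f@B1}   OUT={b@B0, f@B1}
  B1:   IN={b@B0, f@B1}   OUT={b@B0, f@B1}
  B2:   IN={a@B2, b@B0, b@B3, d@B4, e@B5, f@B1}   OUT={a@B2, b@B0, b@B3, d@B4, e@B5, f@B1}
  B3:   IN={a@B2, b@B0, b@B3, d@B4, e@B5, f@B1}   OUT={a@B2, b@B3, d@B4, e@B3, f@B1}
  B4:   IN={a@B2, b@B0, b@B3, d@B4, e@B3, f@B1}   OUT={a@B2, b@B0, b@B3, d@B4, e@B3, f@B1}
  B5:   IN={a@B2, b@B0, b@B3, d@B4, e@B3, f@B1}   OUT={a@B2, b@B0, b@B3, d@B4, e@B5, f@B1}
  B6:   IN={a@B2, b@B0, b@B3, d@B4, e@B3, e@B5, f@B1}   OUT={a@B2, b@B0, b@B3, d@B6, e@B3, e@B5, f@B1}

Merge at B0 (entry node, so the boundary value {} is joined with the incoming edge(s)): IN[B0] = {} ⊔ OUT[B1] = {b@B0, f@B1}
Applying B0's transfer function to that IN value gives OUT[B0] (row B0 above).

Answer: {b@B0, f@B1}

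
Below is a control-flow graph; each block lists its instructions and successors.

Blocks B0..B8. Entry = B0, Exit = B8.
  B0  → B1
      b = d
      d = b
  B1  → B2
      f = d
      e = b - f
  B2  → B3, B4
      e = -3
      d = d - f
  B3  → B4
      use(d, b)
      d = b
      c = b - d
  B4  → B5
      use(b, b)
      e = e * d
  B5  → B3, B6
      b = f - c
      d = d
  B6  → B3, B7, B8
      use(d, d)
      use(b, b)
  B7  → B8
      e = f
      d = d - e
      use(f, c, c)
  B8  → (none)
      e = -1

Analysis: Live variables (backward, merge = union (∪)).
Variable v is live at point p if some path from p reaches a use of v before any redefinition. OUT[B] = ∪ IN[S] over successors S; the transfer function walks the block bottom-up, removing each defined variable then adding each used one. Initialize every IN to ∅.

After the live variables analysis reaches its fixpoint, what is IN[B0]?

Converged values:
  B0:   IN={c, d}   OUT={b, c, d}
  B1:   IN={b, c, d}   OUT={b, c, d, f}
  B2:   IN={b, c, d, f}   OUT={b, c, d, e, f}
  B3:   IN={b, d, e, f}   OUT={b, c, d, e, f}
  B4:   IN={b, c, d, e, f}   OUT={c, d, e, f}
  B5:   IN={c, d, e, f}   OUT={b, c, d, e, f}
  B6:   IN={b, c, d, e, f}   OUT={b, c, d, e, f}
  B7:   IN={c, d, f}   OUT={}
  B8:   IN={}   OUT={}

Merge at B0: OUT[B0] = IN[B1] = {b, c, d}
Applying B0's transfer function to that OUT value gives IN[B0] (row B0 above).

Answer: {c, d}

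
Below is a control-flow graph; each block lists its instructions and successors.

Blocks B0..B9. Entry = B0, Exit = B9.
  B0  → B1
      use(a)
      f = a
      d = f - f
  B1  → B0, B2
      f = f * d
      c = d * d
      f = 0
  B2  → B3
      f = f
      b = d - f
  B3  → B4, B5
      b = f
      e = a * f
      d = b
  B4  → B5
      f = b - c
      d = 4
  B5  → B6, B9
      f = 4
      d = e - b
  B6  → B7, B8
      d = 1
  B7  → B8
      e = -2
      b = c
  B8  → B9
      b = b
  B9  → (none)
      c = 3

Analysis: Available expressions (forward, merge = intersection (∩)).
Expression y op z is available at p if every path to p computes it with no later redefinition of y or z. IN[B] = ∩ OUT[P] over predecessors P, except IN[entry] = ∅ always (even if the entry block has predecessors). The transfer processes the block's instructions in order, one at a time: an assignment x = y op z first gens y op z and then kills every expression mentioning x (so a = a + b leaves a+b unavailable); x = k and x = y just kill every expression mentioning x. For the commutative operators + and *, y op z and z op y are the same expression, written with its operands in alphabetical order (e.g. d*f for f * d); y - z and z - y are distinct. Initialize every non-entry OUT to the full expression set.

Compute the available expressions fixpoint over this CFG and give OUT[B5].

Answer: {e-b}

Derivation:
Converged values:
  B0:  IN={}  OUT={f-f}
  B1:  IN={f-f}  OUT={d*d}
  B2:  IN={d*d}  OUT={d*d, d-f}
  B3:  IN={d*d, d-f}  OUT={a*f}
  B4:  IN={a*f}  OUT={b-c}
  B5:  IN={}  OUT={e-b}
  B6:  IN={e-b}  OUT={e-b}
  B7:  IN={e-b}  OUT={}
  B8:  IN={}  OUT={}
  B9:  IN={}  OUT={}

Merge at B5: IN[B5] = OUT[B3] ∩ OUT[B4] = {}
Applying B5's transfer function to that IN value gives OUT[B5] (row B5 above).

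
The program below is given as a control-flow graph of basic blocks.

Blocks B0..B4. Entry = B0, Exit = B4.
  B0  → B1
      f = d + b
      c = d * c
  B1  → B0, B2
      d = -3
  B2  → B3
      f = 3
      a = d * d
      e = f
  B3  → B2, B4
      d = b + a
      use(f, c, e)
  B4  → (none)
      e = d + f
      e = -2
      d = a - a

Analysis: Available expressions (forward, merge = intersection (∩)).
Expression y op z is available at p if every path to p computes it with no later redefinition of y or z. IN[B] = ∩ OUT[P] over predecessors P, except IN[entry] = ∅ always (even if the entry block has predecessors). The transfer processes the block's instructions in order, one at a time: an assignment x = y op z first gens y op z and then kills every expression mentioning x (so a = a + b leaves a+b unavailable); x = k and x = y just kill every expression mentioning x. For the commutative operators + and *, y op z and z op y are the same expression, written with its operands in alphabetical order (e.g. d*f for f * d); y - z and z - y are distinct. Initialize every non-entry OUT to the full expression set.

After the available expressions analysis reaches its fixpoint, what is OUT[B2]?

Converged values:
  B0:   IN={}   OUT={b+d}
  B1:   IN={b+d}   OUT={}
  B2:   IN={}   OUT={d*d}
  B3:   IN={d*d}   OUT={a+b}
  B4:   IN={a+b}   OUT={a+b, a-a}

Merge at B2: IN[B2] = OUT[B1] ∩ OUT[B3] = {}
Applying B2's transfer function to that IN value gives OUT[B2] (row B2 above).

Answer: {d*d}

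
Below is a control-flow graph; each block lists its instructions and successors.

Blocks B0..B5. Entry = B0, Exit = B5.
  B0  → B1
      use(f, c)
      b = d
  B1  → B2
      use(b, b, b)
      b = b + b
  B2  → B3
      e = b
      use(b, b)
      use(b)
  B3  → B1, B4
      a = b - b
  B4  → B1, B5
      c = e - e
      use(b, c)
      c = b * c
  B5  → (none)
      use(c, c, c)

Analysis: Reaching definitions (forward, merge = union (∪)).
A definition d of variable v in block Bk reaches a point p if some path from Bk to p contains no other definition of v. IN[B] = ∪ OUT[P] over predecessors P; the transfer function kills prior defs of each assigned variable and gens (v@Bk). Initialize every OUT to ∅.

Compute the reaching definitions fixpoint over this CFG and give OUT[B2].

Answer: {a@B3, b@B1, c@B4, e@B2}

Trace:
Converged values:
  B0:   IN={}   OUT={b@B0}
  B1:   IN={a@B3, b@B0, b@B1, c@B4, e@B2}   OUT={a@B3, b@B1, c@B4, e@B2}
  B2:   IN={a@B3, b@B1, c@B4, e@B2}   OUT={a@B3, b@B1, c@B4, e@B2}
  B3:   IN={a@B3, b@B1, c@B4, e@B2}   OUT={a@B3, b@B1, c@B4, e@B2}
  B4:   IN={a@B3, b@B1, c@B4, e@B2}   OUT={a@B3, b@B1, c@B4, e@B2}
  B5:   IN={a@B3, b@B1, c@B4, e@B2}   OUT={a@B3, b@B1, c@B4, e@B2}

Merge at B2: IN[B2] = OUT[B1] = {a@B3, b@B1, c@B4, e@B2}
Applying B2's transfer function to that IN value gives OUT[B2] (row B2 above).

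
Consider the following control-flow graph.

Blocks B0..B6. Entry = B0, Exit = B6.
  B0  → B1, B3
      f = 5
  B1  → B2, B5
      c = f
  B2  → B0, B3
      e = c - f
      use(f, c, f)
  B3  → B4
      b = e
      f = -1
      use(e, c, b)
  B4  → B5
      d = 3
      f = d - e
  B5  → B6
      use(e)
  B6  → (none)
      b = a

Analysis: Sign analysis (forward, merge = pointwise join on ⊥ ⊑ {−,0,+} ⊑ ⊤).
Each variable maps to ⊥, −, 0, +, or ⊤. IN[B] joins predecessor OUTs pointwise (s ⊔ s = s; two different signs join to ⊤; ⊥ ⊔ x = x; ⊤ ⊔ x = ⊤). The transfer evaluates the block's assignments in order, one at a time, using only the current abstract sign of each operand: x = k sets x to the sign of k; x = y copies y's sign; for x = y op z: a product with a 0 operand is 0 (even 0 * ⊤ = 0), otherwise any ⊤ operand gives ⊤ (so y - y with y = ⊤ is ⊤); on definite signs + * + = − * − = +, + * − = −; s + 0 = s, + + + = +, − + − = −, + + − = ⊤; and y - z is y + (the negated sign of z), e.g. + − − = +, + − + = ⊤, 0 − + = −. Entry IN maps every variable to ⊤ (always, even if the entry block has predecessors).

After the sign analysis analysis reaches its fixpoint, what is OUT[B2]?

Answer: {a: ⊤, b: ⊤, c: +, d: ⊤, e: ⊤, f: +}

Trace:
Fixpoint table:
  B0: | IN=(all ⊤) | OUT={f:+; rest ⊤}
  B1: | IN={f:+; rest ⊤} | OUT={c:+, f:+; rest ⊤}
  B2: | IN={c:+, f:+; rest ⊤} | OUT={c:+, f:+; rest ⊤}
  B3: | IN={f:+; rest ⊤} | OUT={f:-; rest ⊤}
  B4: | IN={f:-; rest ⊤} | OUT={d:+; rest ⊤}
  B5: | IN=(all ⊤) | OUT=(all ⊤)
  B6: | IN=(all ⊤) | OUT=(all ⊤)

Merge at B2: IN[B2] = OUT[B1] = {a: ⊤, b: ⊤, c: +, d: ⊤, e: ⊤, f: +}
Applying B2's transfer function to that IN value gives OUT[B2] (row B2 above).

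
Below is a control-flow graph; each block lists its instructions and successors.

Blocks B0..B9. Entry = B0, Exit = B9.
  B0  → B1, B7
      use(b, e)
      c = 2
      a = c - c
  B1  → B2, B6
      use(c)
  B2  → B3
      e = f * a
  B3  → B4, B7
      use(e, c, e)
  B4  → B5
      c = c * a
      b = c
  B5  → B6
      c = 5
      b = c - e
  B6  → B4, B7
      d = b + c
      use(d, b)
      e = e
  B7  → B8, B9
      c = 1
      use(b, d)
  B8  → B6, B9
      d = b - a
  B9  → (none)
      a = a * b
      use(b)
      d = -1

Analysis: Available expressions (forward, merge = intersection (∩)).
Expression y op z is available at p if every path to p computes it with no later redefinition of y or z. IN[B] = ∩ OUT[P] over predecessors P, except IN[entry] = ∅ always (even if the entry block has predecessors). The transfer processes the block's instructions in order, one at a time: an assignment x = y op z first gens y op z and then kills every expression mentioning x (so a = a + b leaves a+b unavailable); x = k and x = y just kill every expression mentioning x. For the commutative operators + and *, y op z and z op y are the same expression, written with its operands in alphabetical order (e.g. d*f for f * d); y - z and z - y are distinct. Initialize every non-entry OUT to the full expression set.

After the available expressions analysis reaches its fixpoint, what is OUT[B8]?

Fixpoint table:
  B0:   IN={}   OUT={c-c}
  B1:   IN={c-c}   OUT={c-c}
  B2:   IN={c-c}   OUT={a*f, c-c}
  B3:   IN={a*f, c-c}   OUT={a*f, c-c}
  B4:   IN={}   OUT={}
  B5:   IN={}   OUT={c-e}
  B6:   IN={}   OUT={b+c}
  B7:   IN={}   OUT={}
  B8:   IN={}   OUT={b-a}
  B9:   IN={}   OUT={}

Merge at B8: IN[B8] = OUT[B7] = {}
Applying B8's transfer function to that IN value gives OUT[B8] (row B8 above).

Answer: {b-a}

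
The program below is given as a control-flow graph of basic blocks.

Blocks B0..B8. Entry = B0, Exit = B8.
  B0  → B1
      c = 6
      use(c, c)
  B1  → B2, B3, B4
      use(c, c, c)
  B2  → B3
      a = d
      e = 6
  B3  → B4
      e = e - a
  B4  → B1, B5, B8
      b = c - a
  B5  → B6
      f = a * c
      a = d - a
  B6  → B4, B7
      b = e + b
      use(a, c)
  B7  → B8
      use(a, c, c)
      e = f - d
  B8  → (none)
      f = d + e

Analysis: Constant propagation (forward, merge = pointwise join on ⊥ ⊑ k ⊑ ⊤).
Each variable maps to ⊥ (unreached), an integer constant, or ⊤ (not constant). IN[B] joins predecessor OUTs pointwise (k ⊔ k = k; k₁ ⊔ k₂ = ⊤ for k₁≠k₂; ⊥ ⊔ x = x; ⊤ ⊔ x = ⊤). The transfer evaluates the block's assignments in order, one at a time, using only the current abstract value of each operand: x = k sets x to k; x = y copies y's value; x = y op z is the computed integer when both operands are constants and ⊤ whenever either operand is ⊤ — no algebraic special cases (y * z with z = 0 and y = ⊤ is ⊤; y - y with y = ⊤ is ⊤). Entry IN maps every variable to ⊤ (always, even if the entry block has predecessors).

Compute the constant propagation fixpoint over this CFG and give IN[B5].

Per-block solution:
  B0:   IN=(all ⊤)   OUT={c:6; rest ⊤}
  B1:   IN={c:6; rest ⊤}   OUT={c:6; rest ⊤}
  B2:   IN={c:6; rest ⊤}   OUT={c:6, e:6; rest ⊤}
  B3:   IN={c:6; rest ⊤}   OUT={c:6; rest ⊤}
  B4:   IN={c:6; rest ⊤}   OUT={c:6; rest ⊤}
  B5:   IN={c:6; rest ⊤}   OUT={c:6; rest ⊤}
  B6:   IN={c:6; rest ⊤}   OUT={c:6; rest ⊤}
  B7:   IN={c:6; rest ⊤}   OUT={c:6; rest ⊤}
  B8:   IN={c:6; rest ⊤}   OUT={c:6; rest ⊤}

Merge at B5: IN[B5] = OUT[B4] = {a: ⊤, b: ⊤, c: 6, d: ⊤, e: ⊤, f: ⊤}

Answer: {a: ⊤, b: ⊤, c: 6, d: ⊤, e: ⊤, f: ⊤}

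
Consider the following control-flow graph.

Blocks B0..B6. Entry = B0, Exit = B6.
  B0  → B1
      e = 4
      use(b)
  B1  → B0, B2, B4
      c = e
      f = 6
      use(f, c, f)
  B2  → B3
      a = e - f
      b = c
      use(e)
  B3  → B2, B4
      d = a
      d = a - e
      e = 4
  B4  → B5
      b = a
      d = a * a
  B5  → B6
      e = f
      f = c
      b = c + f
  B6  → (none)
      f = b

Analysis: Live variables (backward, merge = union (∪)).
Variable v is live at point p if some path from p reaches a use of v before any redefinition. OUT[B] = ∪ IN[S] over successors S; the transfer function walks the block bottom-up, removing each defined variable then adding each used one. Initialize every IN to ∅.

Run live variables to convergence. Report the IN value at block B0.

Answer: {a, b}

Derivation:
Converged values:
  B0:   IN={a, b}   OUT={a, b, e}
  B1:   IN={a, b, e}   OUT={a, b, c, e, f}
  B2:   IN={c, e, f}   OUT={a, c, e, f}
  B3:   IN={a, c, e, f}   OUT={a, c, e, f}
  B4:   IN={a, c, f}   OUT={c, f}
  B5:   IN={c, f}   OUT={b}
  B6:   IN={b}   OUT={}

Merge at B0: OUT[B0] = IN[B1] = {a, b, e}
Applying B0's transfer function to that OUT value gives IN[B0] (row B0 above).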